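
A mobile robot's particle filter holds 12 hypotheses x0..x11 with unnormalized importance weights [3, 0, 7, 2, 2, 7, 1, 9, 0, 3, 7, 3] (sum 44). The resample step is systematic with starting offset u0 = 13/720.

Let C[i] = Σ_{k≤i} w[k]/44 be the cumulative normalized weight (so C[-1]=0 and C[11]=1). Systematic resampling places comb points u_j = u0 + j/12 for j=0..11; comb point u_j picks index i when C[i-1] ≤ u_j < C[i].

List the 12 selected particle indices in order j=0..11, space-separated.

C = [3/44, 3/44, 5/22, 3/11, 7/22, 21/44, 1/2, 31/44, 31/44, 17/22, 41/44, 1]
j=0: u_0=13/720 ∈ [0, 3/44) → index 0
j=1: u_1=73/720 ∈ [3/44, 5/22) → index 2
j=2: u_2=133/720 ∈ [3/44, 5/22) → index 2
j=3: u_3=193/720 ∈ [5/22, 3/11) → index 3
j=4: u_4=253/720 ∈ [7/22, 21/44) → index 5
j=5: u_5=313/720 ∈ [7/22, 21/44) → index 5
j=6: u_6=373/720 ∈ [1/2, 31/44) → index 7
j=7: u_7=433/720 ∈ [1/2, 31/44) → index 7
j=8: u_8=493/720 ∈ [1/2, 31/44) → index 7
j=9: u_9=553/720 ∈ [31/44, 17/22) → index 9
j=10: u_10=613/720 ∈ [17/22, 41/44) → index 10
j=11: u_11=673/720 ∈ [41/44, 1) → index 11

0 2 2 3 5 5 7 7 7 9 10 11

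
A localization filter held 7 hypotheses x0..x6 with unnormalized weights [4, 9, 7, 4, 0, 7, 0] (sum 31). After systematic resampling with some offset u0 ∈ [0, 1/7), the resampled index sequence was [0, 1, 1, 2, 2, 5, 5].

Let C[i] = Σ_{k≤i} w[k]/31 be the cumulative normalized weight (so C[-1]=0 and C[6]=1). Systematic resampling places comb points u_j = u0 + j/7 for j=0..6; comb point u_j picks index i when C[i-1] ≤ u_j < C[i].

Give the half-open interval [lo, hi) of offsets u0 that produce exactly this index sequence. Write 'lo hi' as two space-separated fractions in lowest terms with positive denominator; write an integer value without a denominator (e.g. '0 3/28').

C = [4/31, 13/31, 20/31, 24/31, 24/31, 1, 1]
j=0 picked index 0: u0 ∈ [0, 4/31)
j=1 picked index 1: u0 ∈ [-3/217, 60/217)
j=2 picked index 1: u0 ∈ [-34/217, 29/217)
j=3 picked index 2: u0 ∈ [-2/217, 47/217)
j=4 picked index 2: u0 ∈ [-33/217, 16/217)
j=5 picked index 5: u0 ∈ [13/217, 2/7)
j=6 picked index 5: u0 ∈ [-18/217, 1/7)
intersection: [13/217, 16/217)

13/217 16/217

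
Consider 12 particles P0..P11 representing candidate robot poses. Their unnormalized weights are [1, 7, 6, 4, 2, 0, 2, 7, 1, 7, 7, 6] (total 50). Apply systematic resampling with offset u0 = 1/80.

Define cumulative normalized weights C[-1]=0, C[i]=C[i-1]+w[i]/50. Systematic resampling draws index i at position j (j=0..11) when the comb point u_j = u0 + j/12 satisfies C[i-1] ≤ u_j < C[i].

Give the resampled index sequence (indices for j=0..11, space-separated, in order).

C = [1/50, 4/25, 7/25, 9/25, 2/5, 2/5, 11/25, 29/50, 3/5, 37/50, 22/25, 1]
j=0: u_0=1/80 ∈ [0, 1/50) → index 0
j=1: u_1=23/240 ∈ [1/50, 4/25) → index 1
j=2: u_2=43/240 ∈ [4/25, 7/25) → index 2
j=3: u_3=21/80 ∈ [4/25, 7/25) → index 2
j=4: u_4=83/240 ∈ [7/25, 9/25) → index 3
j=5: u_5=103/240 ∈ [2/5, 11/25) → index 6
j=6: u_6=41/80 ∈ [11/25, 29/50) → index 7
j=7: u_7=143/240 ∈ [29/50, 3/5) → index 8
j=8: u_8=163/240 ∈ [3/5, 37/50) → index 9
j=9: u_9=61/80 ∈ [37/50, 22/25) → index 10
j=10: u_10=203/240 ∈ [37/50, 22/25) → index 10
j=11: u_11=223/240 ∈ [22/25, 1) → index 11

0 1 2 2 3 6 7 8 9 10 10 11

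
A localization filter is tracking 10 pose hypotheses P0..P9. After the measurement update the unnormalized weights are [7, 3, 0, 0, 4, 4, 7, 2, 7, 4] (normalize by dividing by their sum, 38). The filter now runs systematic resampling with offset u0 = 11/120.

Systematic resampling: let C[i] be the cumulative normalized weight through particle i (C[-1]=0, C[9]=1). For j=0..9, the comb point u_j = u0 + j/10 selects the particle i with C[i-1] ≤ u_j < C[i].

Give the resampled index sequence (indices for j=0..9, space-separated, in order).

C = [7/38, 5/19, 5/19, 5/19, 7/19, 9/19, 25/38, 27/38, 17/19, 1]
j=0: u_0=11/120 ∈ [0, 7/38) → index 0
j=1: u_1=23/120 ∈ [7/38, 5/19) → index 1
j=2: u_2=7/24 ∈ [5/19, 7/19) → index 4
j=3: u_3=47/120 ∈ [7/19, 9/19) → index 5
j=4: u_4=59/120 ∈ [9/19, 25/38) → index 6
j=5: u_5=71/120 ∈ [9/19, 25/38) → index 6
j=6: u_6=83/120 ∈ [25/38, 27/38) → index 7
j=7: u_7=19/24 ∈ [27/38, 17/19) → index 8
j=8: u_8=107/120 ∈ [27/38, 17/19) → index 8
j=9: u_9=119/120 ∈ [17/19, 1) → index 9

0 1 4 5 6 6 7 8 8 9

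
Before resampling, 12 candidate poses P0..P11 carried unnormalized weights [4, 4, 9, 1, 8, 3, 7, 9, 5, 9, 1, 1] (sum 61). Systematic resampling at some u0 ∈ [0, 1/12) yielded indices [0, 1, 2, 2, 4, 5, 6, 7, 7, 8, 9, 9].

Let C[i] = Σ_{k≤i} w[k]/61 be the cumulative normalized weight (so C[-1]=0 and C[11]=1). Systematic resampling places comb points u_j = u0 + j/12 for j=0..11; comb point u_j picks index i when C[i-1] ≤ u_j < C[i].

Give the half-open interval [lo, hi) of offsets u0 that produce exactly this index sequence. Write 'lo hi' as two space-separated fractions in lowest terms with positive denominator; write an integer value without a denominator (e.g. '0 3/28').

7/732 7/244

C = [4/61, 8/61, 17/61, 18/61, 26/61, 29/61, 36/61, 45/61, 50/61, 59/61, 60/61, 1]
j=0 picked index 0: u0 ∈ [0, 4/61)
j=1 picked index 1: u0 ∈ [-13/732, 35/732)
j=2 picked index 2: u0 ∈ [-13/366, 41/366)
j=3 picked index 2: u0 ∈ [-29/244, 7/244)
j=4 picked index 4: u0 ∈ [-7/183, 17/183)
j=5 picked index 5: u0 ∈ [7/732, 43/732)
j=6 picked index 6: u0 ∈ [-3/122, 11/122)
j=7 picked index 7: u0 ∈ [5/732, 113/732)
j=8 picked index 7: u0 ∈ [-14/183, 13/183)
j=9 picked index 8: u0 ∈ [-3/244, 17/244)
j=10 picked index 9: u0 ∈ [-5/366, 49/366)
j=11 picked index 9: u0 ∈ [-71/732, 37/732)
intersection: [7/732, 7/244)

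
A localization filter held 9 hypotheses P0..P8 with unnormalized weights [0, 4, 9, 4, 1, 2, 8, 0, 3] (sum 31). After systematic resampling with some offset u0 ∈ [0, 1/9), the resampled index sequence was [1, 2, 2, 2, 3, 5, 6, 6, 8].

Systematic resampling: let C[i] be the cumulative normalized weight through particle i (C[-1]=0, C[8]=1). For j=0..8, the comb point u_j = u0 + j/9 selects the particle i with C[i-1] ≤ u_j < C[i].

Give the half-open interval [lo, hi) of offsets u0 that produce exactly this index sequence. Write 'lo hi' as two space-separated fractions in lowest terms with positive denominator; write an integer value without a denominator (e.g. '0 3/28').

7/279 8/93

C = [0, 4/31, 13/31, 17/31, 18/31, 20/31, 28/31, 28/31, 1]
j=0 picked index 1: u0 ∈ [0, 4/31)
j=1 picked index 2: u0 ∈ [5/279, 86/279)
j=2 picked index 2: u0 ∈ [-26/279, 55/279)
j=3 picked index 2: u0 ∈ [-19/93, 8/93)
j=4 picked index 3: u0 ∈ [-7/279, 29/279)
j=5 picked index 5: u0 ∈ [7/279, 25/279)
j=6 picked index 6: u0 ∈ [-2/93, 22/93)
j=7 picked index 6: u0 ∈ [-37/279, 35/279)
j=8 picked index 8: u0 ∈ [4/279, 1/9)
intersection: [7/279, 8/93)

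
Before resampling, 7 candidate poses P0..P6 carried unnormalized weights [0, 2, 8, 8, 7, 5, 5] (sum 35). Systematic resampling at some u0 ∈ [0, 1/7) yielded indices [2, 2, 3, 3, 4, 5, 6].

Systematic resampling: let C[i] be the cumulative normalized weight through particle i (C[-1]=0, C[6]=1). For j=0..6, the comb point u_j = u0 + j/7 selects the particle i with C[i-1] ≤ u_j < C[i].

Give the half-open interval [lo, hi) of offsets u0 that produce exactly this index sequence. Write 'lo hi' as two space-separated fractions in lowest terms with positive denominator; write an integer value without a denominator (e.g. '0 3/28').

C = [0, 2/35, 2/7, 18/35, 5/7, 6/7, 1]
j=0 picked index 2: u0 ∈ [2/35, 2/7)
j=1 picked index 2: u0 ∈ [-3/35, 1/7)
j=2 picked index 3: u0 ∈ [0, 8/35)
j=3 picked index 3: u0 ∈ [-1/7, 3/35)
j=4 picked index 4: u0 ∈ [-2/35, 1/7)
j=5 picked index 5: u0 ∈ [0, 1/7)
j=6 picked index 6: u0 ∈ [0, 1/7)
intersection: [2/35, 3/35)

2/35 3/35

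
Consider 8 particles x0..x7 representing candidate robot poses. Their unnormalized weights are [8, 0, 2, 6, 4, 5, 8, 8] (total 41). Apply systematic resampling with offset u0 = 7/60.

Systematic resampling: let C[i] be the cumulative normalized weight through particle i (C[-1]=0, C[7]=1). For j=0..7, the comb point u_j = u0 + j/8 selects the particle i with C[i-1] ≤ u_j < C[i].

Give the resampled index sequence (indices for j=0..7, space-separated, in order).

C = [8/41, 8/41, 10/41, 16/41, 20/41, 25/41, 33/41, 1]
j=0: u_0=7/60 ∈ [0, 8/41) → index 0
j=1: u_1=29/120 ∈ [8/41, 10/41) → index 2
j=2: u_2=11/30 ∈ [10/41, 16/41) → index 3
j=3: u_3=59/120 ∈ [20/41, 25/41) → index 5
j=4: u_4=37/60 ∈ [25/41, 33/41) → index 6
j=5: u_5=89/120 ∈ [25/41, 33/41) → index 6
j=6: u_6=13/15 ∈ [33/41, 1) → index 7
j=7: u_7=119/120 ∈ [33/41, 1) → index 7

0 2 3 5 6 6 7 7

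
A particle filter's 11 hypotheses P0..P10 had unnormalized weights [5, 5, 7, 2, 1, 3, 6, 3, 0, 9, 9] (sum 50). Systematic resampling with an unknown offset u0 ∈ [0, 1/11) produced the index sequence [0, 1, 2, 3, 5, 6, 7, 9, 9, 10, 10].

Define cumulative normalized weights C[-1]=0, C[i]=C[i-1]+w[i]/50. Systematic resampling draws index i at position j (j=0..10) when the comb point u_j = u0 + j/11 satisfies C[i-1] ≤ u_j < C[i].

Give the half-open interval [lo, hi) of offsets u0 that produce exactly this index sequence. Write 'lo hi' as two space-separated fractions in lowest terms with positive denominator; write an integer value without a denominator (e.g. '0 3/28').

37/550 1/11

C = [1/10, 1/5, 17/50, 19/50, 2/5, 23/50, 29/50, 16/25, 16/25, 41/50, 1]
j=0 picked index 0: u0 ∈ [0, 1/10)
j=1 picked index 1: u0 ∈ [1/110, 6/55)
j=2 picked index 2: u0 ∈ [1/55, 87/550)
j=3 picked index 3: u0 ∈ [37/550, 59/550)
j=4 picked index 5: u0 ∈ [2/55, 53/550)
j=5 picked index 6: u0 ∈ [3/550, 69/550)
j=6 picked index 7: u0 ∈ [19/550, 26/275)
j=7 picked index 9: u0 ∈ [1/275, 101/550)
j=8 picked index 9: u0 ∈ [-24/275, 51/550)
j=9 picked index 10: u0 ∈ [1/550, 2/11)
j=10 picked index 10: u0 ∈ [-49/550, 1/11)
intersection: [37/550, 1/11)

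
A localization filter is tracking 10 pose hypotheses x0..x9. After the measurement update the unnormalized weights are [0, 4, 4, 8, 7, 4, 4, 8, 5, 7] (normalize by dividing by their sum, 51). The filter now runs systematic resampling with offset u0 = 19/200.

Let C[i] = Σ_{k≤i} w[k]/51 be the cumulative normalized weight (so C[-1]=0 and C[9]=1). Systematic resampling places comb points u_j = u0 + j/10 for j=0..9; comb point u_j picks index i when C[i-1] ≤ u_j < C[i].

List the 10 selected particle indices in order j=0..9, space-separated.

2 3 3 4 5 6 7 8 9 9

C = [0, 4/51, 8/51, 16/51, 23/51, 9/17, 31/51, 13/17, 44/51, 1]
j=0: u_0=19/200 ∈ [4/51, 8/51) → index 2
j=1: u_1=39/200 ∈ [8/51, 16/51) → index 3
j=2: u_2=59/200 ∈ [8/51, 16/51) → index 3
j=3: u_3=79/200 ∈ [16/51, 23/51) → index 4
j=4: u_4=99/200 ∈ [23/51, 9/17) → index 5
j=5: u_5=119/200 ∈ [9/17, 31/51) → index 6
j=6: u_6=139/200 ∈ [31/51, 13/17) → index 7
j=7: u_7=159/200 ∈ [13/17, 44/51) → index 8
j=8: u_8=179/200 ∈ [44/51, 1) → index 9
j=9: u_9=199/200 ∈ [44/51, 1) → index 9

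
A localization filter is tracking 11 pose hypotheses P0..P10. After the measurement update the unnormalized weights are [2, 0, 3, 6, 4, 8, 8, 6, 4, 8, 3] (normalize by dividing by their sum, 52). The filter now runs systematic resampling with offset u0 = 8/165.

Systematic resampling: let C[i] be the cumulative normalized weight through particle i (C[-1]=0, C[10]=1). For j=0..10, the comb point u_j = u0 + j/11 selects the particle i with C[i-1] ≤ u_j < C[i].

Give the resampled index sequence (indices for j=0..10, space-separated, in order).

C = [1/26, 1/26, 5/52, 11/52, 15/52, 23/52, 31/52, 37/52, 41/52, 49/52, 1]
j=0: u_0=8/165 ∈ [1/26, 5/52) → index 2
j=1: u_1=23/165 ∈ [5/52, 11/52) → index 3
j=2: u_2=38/165 ∈ [11/52, 15/52) → index 4
j=3: u_3=53/165 ∈ [15/52, 23/52) → index 5
j=4: u_4=68/165 ∈ [15/52, 23/52) → index 5
j=5: u_5=83/165 ∈ [23/52, 31/52) → index 6
j=6: u_6=98/165 ∈ [23/52, 31/52) → index 6
j=7: u_7=113/165 ∈ [31/52, 37/52) → index 7
j=8: u_8=128/165 ∈ [37/52, 41/52) → index 8
j=9: u_9=13/15 ∈ [41/52, 49/52) → index 9
j=10: u_10=158/165 ∈ [49/52, 1) → index 10

2 3 4 5 5 6 6 7 8 9 10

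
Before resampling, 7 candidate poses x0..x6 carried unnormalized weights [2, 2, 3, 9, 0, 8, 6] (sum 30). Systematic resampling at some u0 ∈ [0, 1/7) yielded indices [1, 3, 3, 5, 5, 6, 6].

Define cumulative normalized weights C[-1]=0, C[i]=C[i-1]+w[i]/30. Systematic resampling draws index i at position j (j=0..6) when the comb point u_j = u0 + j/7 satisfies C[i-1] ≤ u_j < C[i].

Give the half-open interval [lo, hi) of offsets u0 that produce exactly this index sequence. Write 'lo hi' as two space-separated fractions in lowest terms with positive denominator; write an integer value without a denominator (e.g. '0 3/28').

11/105 2/15

C = [1/15, 2/15, 7/30, 8/15, 8/15, 4/5, 1]
j=0 picked index 1: u0 ∈ [1/15, 2/15)
j=1 picked index 3: u0 ∈ [19/210, 41/105)
j=2 picked index 3: u0 ∈ [-11/210, 26/105)
j=3 picked index 5: u0 ∈ [11/105, 13/35)
j=4 picked index 5: u0 ∈ [-4/105, 8/35)
j=5 picked index 6: u0 ∈ [3/35, 2/7)
j=6 picked index 6: u0 ∈ [-2/35, 1/7)
intersection: [11/105, 2/15)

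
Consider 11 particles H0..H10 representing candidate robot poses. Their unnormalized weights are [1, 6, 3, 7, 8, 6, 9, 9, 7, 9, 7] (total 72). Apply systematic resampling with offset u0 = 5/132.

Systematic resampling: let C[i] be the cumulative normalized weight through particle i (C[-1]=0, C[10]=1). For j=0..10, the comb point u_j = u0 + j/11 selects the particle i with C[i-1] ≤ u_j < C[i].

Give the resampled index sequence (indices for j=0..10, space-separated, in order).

1 2 3 4 5 6 7 7 8 9 10

C = [1/72, 7/72, 5/36, 17/72, 25/72, 31/72, 5/9, 49/72, 7/9, 65/72, 1]
j=0: u_0=5/132 ∈ [1/72, 7/72) → index 1
j=1: u_1=17/132 ∈ [7/72, 5/36) → index 2
j=2: u_2=29/132 ∈ [5/36, 17/72) → index 3
j=3: u_3=41/132 ∈ [17/72, 25/72) → index 4
j=4: u_4=53/132 ∈ [25/72, 31/72) → index 5
j=5: u_5=65/132 ∈ [31/72, 5/9) → index 6
j=6: u_6=7/12 ∈ [5/9, 49/72) → index 7
j=7: u_7=89/132 ∈ [5/9, 49/72) → index 7
j=8: u_8=101/132 ∈ [49/72, 7/9) → index 8
j=9: u_9=113/132 ∈ [7/9, 65/72) → index 9
j=10: u_10=125/132 ∈ [65/72, 1) → index 10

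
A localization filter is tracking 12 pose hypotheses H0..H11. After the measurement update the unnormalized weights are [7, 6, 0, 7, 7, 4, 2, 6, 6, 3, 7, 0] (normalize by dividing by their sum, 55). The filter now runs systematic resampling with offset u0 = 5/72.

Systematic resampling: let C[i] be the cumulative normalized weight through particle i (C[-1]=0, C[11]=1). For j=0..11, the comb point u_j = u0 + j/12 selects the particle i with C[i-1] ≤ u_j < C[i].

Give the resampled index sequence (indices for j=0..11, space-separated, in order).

C = [7/55, 13/55, 13/55, 4/11, 27/55, 31/55, 3/5, 39/55, 9/11, 48/55, 1, 1]
j=0: u_0=5/72 ∈ [0, 7/55) → index 0
j=1: u_1=11/72 ∈ [7/55, 13/55) → index 1
j=2: u_2=17/72 ∈ [7/55, 13/55) → index 1
j=3: u_3=23/72 ∈ [13/55, 4/11) → index 3
j=4: u_4=29/72 ∈ [4/11, 27/55) → index 4
j=5: u_5=35/72 ∈ [4/11, 27/55) → index 4
j=6: u_6=41/72 ∈ [31/55, 3/5) → index 6
j=7: u_7=47/72 ∈ [3/5, 39/55) → index 7
j=8: u_8=53/72 ∈ [39/55, 9/11) → index 8
j=9: u_9=59/72 ∈ [9/11, 48/55) → index 9
j=10: u_10=65/72 ∈ [48/55, 1) → index 10
j=11: u_11=71/72 ∈ [48/55, 1) → index 10

0 1 1 3 4 4 6 7 8 9 10 10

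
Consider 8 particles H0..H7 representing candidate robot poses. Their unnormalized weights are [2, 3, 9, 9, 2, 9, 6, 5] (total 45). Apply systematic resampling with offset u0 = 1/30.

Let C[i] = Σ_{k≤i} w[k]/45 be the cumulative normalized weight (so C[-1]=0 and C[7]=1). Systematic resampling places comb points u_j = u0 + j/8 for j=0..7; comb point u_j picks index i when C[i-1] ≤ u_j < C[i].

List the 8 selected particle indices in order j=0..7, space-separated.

0 2 2 3 4 5 6 7

C = [2/45, 1/9, 14/45, 23/45, 5/9, 34/45, 8/9, 1]
j=0: u_0=1/30 ∈ [0, 2/45) → index 0
j=1: u_1=19/120 ∈ [1/9, 14/45) → index 2
j=2: u_2=17/60 ∈ [1/9, 14/45) → index 2
j=3: u_3=49/120 ∈ [14/45, 23/45) → index 3
j=4: u_4=8/15 ∈ [23/45, 5/9) → index 4
j=5: u_5=79/120 ∈ [5/9, 34/45) → index 5
j=6: u_6=47/60 ∈ [34/45, 8/9) → index 6
j=7: u_7=109/120 ∈ [8/9, 1) → index 7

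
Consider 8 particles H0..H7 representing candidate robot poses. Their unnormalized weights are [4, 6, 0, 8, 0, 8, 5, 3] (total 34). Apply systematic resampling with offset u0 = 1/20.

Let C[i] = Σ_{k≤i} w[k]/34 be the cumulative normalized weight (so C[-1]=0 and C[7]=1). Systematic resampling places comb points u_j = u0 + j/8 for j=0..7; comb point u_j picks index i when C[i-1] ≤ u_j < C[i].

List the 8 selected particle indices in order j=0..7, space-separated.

0 1 3 3 5 5 6 7

C = [2/17, 5/17, 5/17, 9/17, 9/17, 13/17, 31/34, 1]
j=0: u_0=1/20 ∈ [0, 2/17) → index 0
j=1: u_1=7/40 ∈ [2/17, 5/17) → index 1
j=2: u_2=3/10 ∈ [5/17, 9/17) → index 3
j=3: u_3=17/40 ∈ [5/17, 9/17) → index 3
j=4: u_4=11/20 ∈ [9/17, 13/17) → index 5
j=5: u_5=27/40 ∈ [9/17, 13/17) → index 5
j=6: u_6=4/5 ∈ [13/17, 31/34) → index 6
j=7: u_7=37/40 ∈ [31/34, 1) → index 7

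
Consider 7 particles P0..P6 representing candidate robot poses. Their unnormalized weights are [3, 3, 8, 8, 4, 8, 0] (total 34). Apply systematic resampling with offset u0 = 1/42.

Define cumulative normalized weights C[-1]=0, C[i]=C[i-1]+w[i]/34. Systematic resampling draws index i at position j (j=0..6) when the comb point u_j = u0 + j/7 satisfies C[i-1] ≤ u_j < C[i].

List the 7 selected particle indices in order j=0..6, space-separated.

C = [3/34, 3/17, 7/17, 11/17, 13/17, 1, 1]
j=0: u_0=1/42 ∈ [0, 3/34) → index 0
j=1: u_1=1/6 ∈ [3/34, 3/17) → index 1
j=2: u_2=13/42 ∈ [3/17, 7/17) → index 2
j=3: u_3=19/42 ∈ [7/17, 11/17) → index 3
j=4: u_4=25/42 ∈ [7/17, 11/17) → index 3
j=5: u_5=31/42 ∈ [11/17, 13/17) → index 4
j=6: u_6=37/42 ∈ [13/17, 1) → index 5

0 1 2 3 3 4 5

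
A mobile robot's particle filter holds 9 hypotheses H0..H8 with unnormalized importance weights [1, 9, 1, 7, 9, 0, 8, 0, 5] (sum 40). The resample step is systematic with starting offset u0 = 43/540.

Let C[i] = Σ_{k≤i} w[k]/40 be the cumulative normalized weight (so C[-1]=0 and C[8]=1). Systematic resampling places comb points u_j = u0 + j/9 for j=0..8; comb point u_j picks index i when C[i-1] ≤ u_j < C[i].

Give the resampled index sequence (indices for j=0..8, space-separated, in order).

C = [1/40, 1/4, 11/40, 9/20, 27/40, 27/40, 7/8, 7/8, 1]
j=0: u_0=43/540 ∈ [1/40, 1/4) → index 1
j=1: u_1=103/540 ∈ [1/40, 1/4) → index 1
j=2: u_2=163/540 ∈ [11/40, 9/20) → index 3
j=3: u_3=223/540 ∈ [11/40, 9/20) → index 3
j=4: u_4=283/540 ∈ [9/20, 27/40) → index 4
j=5: u_5=343/540 ∈ [9/20, 27/40) → index 4
j=6: u_6=403/540 ∈ [27/40, 7/8) → index 6
j=7: u_7=463/540 ∈ [27/40, 7/8) → index 6
j=8: u_8=523/540 ∈ [7/8, 1) → index 8

1 1 3 3 4 4 6 6 8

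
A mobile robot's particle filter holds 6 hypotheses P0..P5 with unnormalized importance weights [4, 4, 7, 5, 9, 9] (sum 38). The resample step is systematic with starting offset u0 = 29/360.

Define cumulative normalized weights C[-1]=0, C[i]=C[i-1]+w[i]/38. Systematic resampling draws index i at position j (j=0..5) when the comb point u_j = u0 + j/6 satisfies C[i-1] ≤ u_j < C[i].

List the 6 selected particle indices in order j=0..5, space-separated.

C = [2/19, 4/19, 15/38, 10/19, 29/38, 1]
j=0: u_0=29/360 ∈ [0, 2/19) → index 0
j=1: u_1=89/360 ∈ [4/19, 15/38) → index 2
j=2: u_2=149/360 ∈ [15/38, 10/19) → index 3
j=3: u_3=209/360 ∈ [10/19, 29/38) → index 4
j=4: u_4=269/360 ∈ [10/19, 29/38) → index 4
j=5: u_5=329/360 ∈ [29/38, 1) → index 5

0 2 3 4 4 5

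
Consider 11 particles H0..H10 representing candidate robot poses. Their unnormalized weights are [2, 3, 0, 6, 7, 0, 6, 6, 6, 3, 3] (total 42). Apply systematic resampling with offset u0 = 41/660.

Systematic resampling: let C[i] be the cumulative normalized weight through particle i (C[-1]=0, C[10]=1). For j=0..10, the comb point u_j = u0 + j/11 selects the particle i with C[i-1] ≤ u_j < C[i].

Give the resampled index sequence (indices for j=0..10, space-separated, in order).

C = [1/21, 5/42, 5/42, 11/42, 3/7, 3/7, 4/7, 5/7, 6/7, 13/14, 1]
j=0: u_0=41/660 ∈ [1/21, 5/42) → index 1
j=1: u_1=101/660 ∈ [5/42, 11/42) → index 3
j=2: u_2=161/660 ∈ [5/42, 11/42) → index 3
j=3: u_3=221/660 ∈ [11/42, 3/7) → index 4
j=4: u_4=281/660 ∈ [11/42, 3/7) → index 4
j=5: u_5=31/60 ∈ [3/7, 4/7) → index 6
j=6: u_6=401/660 ∈ [4/7, 5/7) → index 7
j=7: u_7=461/660 ∈ [4/7, 5/7) → index 7
j=8: u_8=521/660 ∈ [5/7, 6/7) → index 8
j=9: u_9=581/660 ∈ [6/7, 13/14) → index 9
j=10: u_10=641/660 ∈ [13/14, 1) → index 10

1 3 3 4 4 6 7 7 8 9 10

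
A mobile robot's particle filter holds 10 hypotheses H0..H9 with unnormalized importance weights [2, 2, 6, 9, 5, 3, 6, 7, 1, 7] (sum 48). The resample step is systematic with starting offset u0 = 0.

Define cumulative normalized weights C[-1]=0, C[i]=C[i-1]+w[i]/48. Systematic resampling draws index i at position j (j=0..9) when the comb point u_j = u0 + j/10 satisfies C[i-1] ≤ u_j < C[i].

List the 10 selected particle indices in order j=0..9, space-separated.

C = [1/24, 1/12, 5/24, 19/48, 1/2, 9/16, 11/16, 5/6, 41/48, 1]
j=0: u_0=0 ∈ [0, 1/24) → index 0
j=1: u_1=1/10 ∈ [1/12, 5/24) → index 2
j=2: u_2=1/5 ∈ [1/12, 5/24) → index 2
j=3: u_3=3/10 ∈ [5/24, 19/48) → index 3
j=4: u_4=2/5 ∈ [19/48, 1/2) → index 4
j=5: u_5=1/2 ∈ [1/2, 9/16) → index 5
j=6: u_6=3/5 ∈ [9/16, 11/16) → index 6
j=7: u_7=7/10 ∈ [11/16, 5/6) → index 7
j=8: u_8=4/5 ∈ [11/16, 5/6) → index 7
j=9: u_9=9/10 ∈ [41/48, 1) → index 9

0 2 2 3 4 5 6 7 7 9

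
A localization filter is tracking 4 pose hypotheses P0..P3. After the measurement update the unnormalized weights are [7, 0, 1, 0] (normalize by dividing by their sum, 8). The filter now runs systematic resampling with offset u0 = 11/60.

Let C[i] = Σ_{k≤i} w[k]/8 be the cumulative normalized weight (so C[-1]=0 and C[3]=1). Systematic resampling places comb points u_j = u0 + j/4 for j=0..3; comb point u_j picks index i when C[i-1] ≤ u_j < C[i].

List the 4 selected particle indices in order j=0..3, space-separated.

0 0 0 2

C = [7/8, 7/8, 1, 1]
j=0: u_0=11/60 ∈ [0, 7/8) → index 0
j=1: u_1=13/30 ∈ [0, 7/8) → index 0
j=2: u_2=41/60 ∈ [0, 7/8) → index 0
j=3: u_3=14/15 ∈ [7/8, 1) → index 2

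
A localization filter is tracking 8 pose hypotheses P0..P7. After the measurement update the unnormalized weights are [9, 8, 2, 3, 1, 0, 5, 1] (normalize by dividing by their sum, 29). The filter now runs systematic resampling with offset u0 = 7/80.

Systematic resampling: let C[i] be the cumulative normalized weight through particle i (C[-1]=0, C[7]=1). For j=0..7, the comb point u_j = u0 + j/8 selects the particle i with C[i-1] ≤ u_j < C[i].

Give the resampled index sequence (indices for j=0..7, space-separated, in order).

C = [9/29, 17/29, 19/29, 22/29, 23/29, 23/29, 28/29, 1]
j=0: u_0=7/80 ∈ [0, 9/29) → index 0
j=1: u_1=17/80 ∈ [0, 9/29) → index 0
j=2: u_2=27/80 ∈ [9/29, 17/29) → index 1
j=3: u_3=37/80 ∈ [9/29, 17/29) → index 1
j=4: u_4=47/80 ∈ [17/29, 19/29) → index 2
j=5: u_5=57/80 ∈ [19/29, 22/29) → index 3
j=6: u_6=67/80 ∈ [23/29, 28/29) → index 6
j=7: u_7=77/80 ∈ [23/29, 28/29) → index 6

0 0 1 1 2 3 6 6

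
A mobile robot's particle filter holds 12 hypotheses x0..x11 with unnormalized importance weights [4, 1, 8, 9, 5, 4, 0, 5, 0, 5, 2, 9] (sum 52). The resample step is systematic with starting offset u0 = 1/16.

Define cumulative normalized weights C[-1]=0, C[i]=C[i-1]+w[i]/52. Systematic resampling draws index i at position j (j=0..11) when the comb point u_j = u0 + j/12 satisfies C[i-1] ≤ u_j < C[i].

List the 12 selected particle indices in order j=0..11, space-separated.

0 2 2 3 3 4 5 7 9 10 11 11

C = [1/13, 5/52, 1/4, 11/26, 27/52, 31/52, 31/52, 9/13, 9/13, 41/52, 43/52, 1]
j=0: u_0=1/16 ∈ [0, 1/13) → index 0
j=1: u_1=7/48 ∈ [5/52, 1/4) → index 2
j=2: u_2=11/48 ∈ [5/52, 1/4) → index 2
j=3: u_3=5/16 ∈ [1/4, 11/26) → index 3
j=4: u_4=19/48 ∈ [1/4, 11/26) → index 3
j=5: u_5=23/48 ∈ [11/26, 27/52) → index 4
j=6: u_6=9/16 ∈ [27/52, 31/52) → index 5
j=7: u_7=31/48 ∈ [31/52, 9/13) → index 7
j=8: u_8=35/48 ∈ [9/13, 41/52) → index 9
j=9: u_9=13/16 ∈ [41/52, 43/52) → index 10
j=10: u_10=43/48 ∈ [43/52, 1) → index 11
j=11: u_11=47/48 ∈ [43/52, 1) → index 11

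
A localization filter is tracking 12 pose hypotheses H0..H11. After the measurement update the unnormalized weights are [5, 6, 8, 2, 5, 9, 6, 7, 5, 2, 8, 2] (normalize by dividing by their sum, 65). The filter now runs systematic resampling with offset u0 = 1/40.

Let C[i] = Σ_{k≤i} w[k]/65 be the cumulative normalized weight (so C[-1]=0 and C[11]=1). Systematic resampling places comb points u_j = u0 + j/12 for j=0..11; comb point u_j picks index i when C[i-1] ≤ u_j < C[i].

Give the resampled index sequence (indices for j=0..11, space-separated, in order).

C = [1/13, 11/65, 19/65, 21/65, 2/5, 7/13, 41/65, 48/65, 53/65, 11/13, 63/65, 1]
j=0: u_0=1/40 ∈ [0, 1/13) → index 0
j=1: u_1=13/120 ∈ [1/13, 11/65) → index 1
j=2: u_2=23/120 ∈ [11/65, 19/65) → index 2
j=3: u_3=11/40 ∈ [11/65, 19/65) → index 2
j=4: u_4=43/120 ∈ [21/65, 2/5) → index 4
j=5: u_5=53/120 ∈ [2/5, 7/13) → index 5
j=6: u_6=21/40 ∈ [2/5, 7/13) → index 5
j=7: u_7=73/120 ∈ [7/13, 41/65) → index 6
j=8: u_8=83/120 ∈ [41/65, 48/65) → index 7
j=9: u_9=31/40 ∈ [48/65, 53/65) → index 8
j=10: u_10=103/120 ∈ [11/13, 63/65) → index 10
j=11: u_11=113/120 ∈ [11/13, 63/65) → index 10

0 1 2 2 4 5 5 6 7 8 10 10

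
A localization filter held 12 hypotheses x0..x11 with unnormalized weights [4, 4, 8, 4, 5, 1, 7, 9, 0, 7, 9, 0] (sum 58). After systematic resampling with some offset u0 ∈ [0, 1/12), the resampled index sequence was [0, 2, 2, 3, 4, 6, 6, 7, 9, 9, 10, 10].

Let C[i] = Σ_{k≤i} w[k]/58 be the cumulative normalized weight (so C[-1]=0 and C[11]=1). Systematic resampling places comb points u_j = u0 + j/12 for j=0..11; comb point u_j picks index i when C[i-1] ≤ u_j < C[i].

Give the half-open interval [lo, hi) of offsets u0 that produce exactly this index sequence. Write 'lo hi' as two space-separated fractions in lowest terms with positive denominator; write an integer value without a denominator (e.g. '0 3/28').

C = [2/29, 4/29, 8/29, 10/29, 25/58, 13/29, 33/58, 21/29, 21/29, 49/58, 1, 1]
j=0 picked index 0: u0 ∈ [0, 2/29)
j=1 picked index 2: u0 ∈ [19/348, 67/348)
j=2 picked index 2: u0 ∈ [-5/174, 19/174)
j=3 picked index 3: u0 ∈ [3/116, 11/116)
j=4 picked index 4: u0 ∈ [1/87, 17/174)
j=5 picked index 6: u0 ∈ [11/348, 53/348)
j=6 picked index 6: u0 ∈ [-3/58, 2/29)
j=7 picked index 7: u0 ∈ [-5/348, 49/348)
j=8 picked index 9: u0 ∈ [5/87, 31/174)
j=9 picked index 9: u0 ∈ [-3/116, 11/116)
j=10 picked index 10: u0 ∈ [1/87, 1/6)
j=11 picked index 10: u0 ∈ [-25/348, 1/12)
intersection: [5/87, 2/29)

5/87 2/29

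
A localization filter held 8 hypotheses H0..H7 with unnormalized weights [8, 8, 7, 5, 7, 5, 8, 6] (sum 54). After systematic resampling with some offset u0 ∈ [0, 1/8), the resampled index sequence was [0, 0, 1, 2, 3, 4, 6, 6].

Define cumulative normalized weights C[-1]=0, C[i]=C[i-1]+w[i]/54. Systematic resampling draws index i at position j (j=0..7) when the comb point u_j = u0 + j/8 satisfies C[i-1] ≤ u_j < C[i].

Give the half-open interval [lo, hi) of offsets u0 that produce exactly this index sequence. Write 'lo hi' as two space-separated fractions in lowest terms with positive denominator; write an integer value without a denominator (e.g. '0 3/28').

C = [4/27, 8/27, 23/54, 14/27, 35/54, 20/27, 8/9, 1]
j=0 picked index 0: u0 ∈ [0, 4/27)
j=1 picked index 0: u0 ∈ [-1/8, 5/216)
j=2 picked index 1: u0 ∈ [-11/108, 5/108)
j=3 picked index 2: u0 ∈ [-17/216, 11/216)
j=4 picked index 3: u0 ∈ [-2/27, 1/54)
j=5 picked index 4: u0 ∈ [-23/216, 5/216)
j=6 picked index 6: u0 ∈ [-1/108, 5/36)
j=7 picked index 6: u0 ∈ [-29/216, 1/72)
intersection: [0, 1/72)

0 1/72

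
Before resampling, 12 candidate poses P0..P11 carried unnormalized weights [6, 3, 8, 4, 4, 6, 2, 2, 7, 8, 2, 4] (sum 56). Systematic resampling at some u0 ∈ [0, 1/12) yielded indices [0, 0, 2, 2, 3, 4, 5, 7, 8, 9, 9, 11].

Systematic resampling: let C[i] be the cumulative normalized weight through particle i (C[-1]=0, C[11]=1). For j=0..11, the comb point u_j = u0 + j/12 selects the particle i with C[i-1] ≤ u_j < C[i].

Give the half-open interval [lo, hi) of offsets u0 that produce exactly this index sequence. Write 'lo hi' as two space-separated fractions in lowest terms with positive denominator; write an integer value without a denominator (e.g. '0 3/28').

1/84 1/42

C = [3/28, 9/56, 17/56, 3/8, 25/56, 31/56, 33/56, 5/8, 3/4, 25/28, 13/14, 1]
j=0 picked index 0: u0 ∈ [0, 3/28)
j=1 picked index 0: u0 ∈ [-1/12, 1/42)
j=2 picked index 2: u0 ∈ [-1/168, 23/168)
j=3 picked index 2: u0 ∈ [-5/56, 3/56)
j=4 picked index 3: u0 ∈ [-5/168, 1/24)
j=5 picked index 4: u0 ∈ [-1/24, 5/168)
j=6 picked index 5: u0 ∈ [-3/56, 3/56)
j=7 picked index 7: u0 ∈ [1/168, 1/24)
j=8 picked index 8: u0 ∈ [-1/24, 1/12)
j=9 picked index 9: u0 ∈ [0, 1/7)
j=10 picked index 9: u0 ∈ [-1/12, 5/84)
j=11 picked index 11: u0 ∈ [1/84, 1/12)
intersection: [1/84, 1/42)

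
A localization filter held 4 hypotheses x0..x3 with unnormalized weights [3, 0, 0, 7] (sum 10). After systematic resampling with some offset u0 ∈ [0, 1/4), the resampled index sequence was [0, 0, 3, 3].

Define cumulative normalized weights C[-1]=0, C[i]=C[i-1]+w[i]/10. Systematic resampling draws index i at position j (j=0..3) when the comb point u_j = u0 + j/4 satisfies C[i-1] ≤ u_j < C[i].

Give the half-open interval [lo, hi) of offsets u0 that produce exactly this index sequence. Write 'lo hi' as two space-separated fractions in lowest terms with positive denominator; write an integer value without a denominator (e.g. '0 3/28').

C = [3/10, 3/10, 3/10, 1]
j=0 picked index 0: u0 ∈ [0, 3/10)
j=1 picked index 0: u0 ∈ [-1/4, 1/20)
j=2 picked index 3: u0 ∈ [-1/5, 1/2)
j=3 picked index 3: u0 ∈ [-9/20, 1/4)
intersection: [0, 1/20)

0 1/20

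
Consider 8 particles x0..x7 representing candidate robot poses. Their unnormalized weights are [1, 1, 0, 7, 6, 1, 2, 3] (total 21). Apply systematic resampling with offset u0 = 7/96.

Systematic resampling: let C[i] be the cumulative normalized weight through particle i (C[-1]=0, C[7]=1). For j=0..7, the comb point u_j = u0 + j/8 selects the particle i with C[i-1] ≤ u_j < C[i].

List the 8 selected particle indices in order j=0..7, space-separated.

C = [1/21, 2/21, 2/21, 3/7, 5/7, 16/21, 6/7, 1]
j=0: u_0=7/96 ∈ [1/21, 2/21) → index 1
j=1: u_1=19/96 ∈ [2/21, 3/7) → index 3
j=2: u_2=31/96 ∈ [2/21, 3/7) → index 3
j=3: u_3=43/96 ∈ [3/7, 5/7) → index 4
j=4: u_4=55/96 ∈ [3/7, 5/7) → index 4
j=5: u_5=67/96 ∈ [3/7, 5/7) → index 4
j=6: u_6=79/96 ∈ [16/21, 6/7) → index 6
j=7: u_7=91/96 ∈ [6/7, 1) → index 7

1 3 3 4 4 4 6 7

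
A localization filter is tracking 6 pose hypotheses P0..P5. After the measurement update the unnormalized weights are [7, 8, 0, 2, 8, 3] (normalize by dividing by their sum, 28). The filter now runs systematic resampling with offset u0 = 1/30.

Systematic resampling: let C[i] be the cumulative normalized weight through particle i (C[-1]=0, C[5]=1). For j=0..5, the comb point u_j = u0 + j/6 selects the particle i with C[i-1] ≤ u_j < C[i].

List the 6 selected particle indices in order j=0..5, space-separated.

C = [1/4, 15/28, 15/28, 17/28, 25/28, 1]
j=0: u_0=1/30 ∈ [0, 1/4) → index 0
j=1: u_1=1/5 ∈ [0, 1/4) → index 0
j=2: u_2=11/30 ∈ [1/4, 15/28) → index 1
j=3: u_3=8/15 ∈ [1/4, 15/28) → index 1
j=4: u_4=7/10 ∈ [17/28, 25/28) → index 4
j=5: u_5=13/15 ∈ [17/28, 25/28) → index 4

0 0 1 1 4 4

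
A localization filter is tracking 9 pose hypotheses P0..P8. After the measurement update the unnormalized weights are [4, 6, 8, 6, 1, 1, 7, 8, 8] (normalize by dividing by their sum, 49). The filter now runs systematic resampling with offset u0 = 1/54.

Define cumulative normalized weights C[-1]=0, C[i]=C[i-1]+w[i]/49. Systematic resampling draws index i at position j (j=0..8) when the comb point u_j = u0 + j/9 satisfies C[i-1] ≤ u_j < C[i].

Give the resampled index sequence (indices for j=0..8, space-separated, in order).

0 1 2 2 3 6 7 7 8

C = [4/49, 10/49, 18/49, 24/49, 25/49, 26/49, 33/49, 41/49, 1]
j=0: u_0=1/54 ∈ [0, 4/49) → index 0
j=1: u_1=7/54 ∈ [4/49, 10/49) → index 1
j=2: u_2=13/54 ∈ [10/49, 18/49) → index 2
j=3: u_3=19/54 ∈ [10/49, 18/49) → index 2
j=4: u_4=25/54 ∈ [18/49, 24/49) → index 3
j=5: u_5=31/54 ∈ [26/49, 33/49) → index 6
j=6: u_6=37/54 ∈ [33/49, 41/49) → index 7
j=7: u_7=43/54 ∈ [33/49, 41/49) → index 7
j=8: u_8=49/54 ∈ [41/49, 1) → index 8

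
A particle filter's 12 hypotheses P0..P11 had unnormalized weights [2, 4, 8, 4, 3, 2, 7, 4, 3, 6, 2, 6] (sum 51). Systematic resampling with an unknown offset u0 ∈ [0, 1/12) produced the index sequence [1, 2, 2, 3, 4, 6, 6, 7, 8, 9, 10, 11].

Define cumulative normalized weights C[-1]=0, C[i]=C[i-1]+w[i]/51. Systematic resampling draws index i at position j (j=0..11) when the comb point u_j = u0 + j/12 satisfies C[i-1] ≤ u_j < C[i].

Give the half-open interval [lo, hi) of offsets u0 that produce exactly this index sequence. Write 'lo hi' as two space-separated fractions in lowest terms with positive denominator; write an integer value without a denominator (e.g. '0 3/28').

C = [2/51, 2/17, 14/51, 6/17, 7/17, 23/51, 10/17, 2/3, 37/51, 43/51, 15/17, 1]
j=0 picked index 1: u0 ∈ [2/51, 2/17)
j=1 picked index 2: u0 ∈ [7/204, 13/68)
j=2 picked index 2: u0 ∈ [-5/102, 11/102)
j=3 picked index 3: u0 ∈ [5/204, 7/68)
j=4 picked index 4: u0 ∈ [1/51, 4/51)
j=5 picked index 6: u0 ∈ [7/204, 35/204)
j=6 picked index 6: u0 ∈ [-5/102, 3/34)
j=7 picked index 7: u0 ∈ [1/204, 1/12)
j=8 picked index 8: u0 ∈ [0, 1/17)
j=9 picked index 9: u0 ∈ [-5/204, 19/204)
j=10 picked index 10: u0 ∈ [1/102, 5/102)
j=11 picked index 11: u0 ∈ [-7/204, 1/12)
intersection: [2/51, 5/102)

2/51 5/102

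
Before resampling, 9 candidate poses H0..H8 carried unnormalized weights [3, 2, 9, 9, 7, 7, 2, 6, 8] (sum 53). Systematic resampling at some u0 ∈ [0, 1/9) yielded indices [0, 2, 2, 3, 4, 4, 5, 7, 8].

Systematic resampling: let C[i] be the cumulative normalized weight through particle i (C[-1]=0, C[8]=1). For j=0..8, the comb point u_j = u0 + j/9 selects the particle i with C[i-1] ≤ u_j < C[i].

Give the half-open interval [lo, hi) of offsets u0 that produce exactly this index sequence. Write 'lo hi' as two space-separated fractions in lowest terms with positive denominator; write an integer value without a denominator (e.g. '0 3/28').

0 5/477

C = [3/53, 5/53, 14/53, 23/53, 30/53, 37/53, 39/53, 45/53, 1]
j=0 picked index 0: u0 ∈ [0, 3/53)
j=1 picked index 2: u0 ∈ [-8/477, 73/477)
j=2 picked index 2: u0 ∈ [-61/477, 20/477)
j=3 picked index 3: u0 ∈ [-11/159, 16/159)
j=4 picked index 4: u0 ∈ [-5/477, 58/477)
j=5 picked index 4: u0 ∈ [-58/477, 5/477)
j=6 picked index 5: u0 ∈ [-16/159, 5/159)
j=7 picked index 7: u0 ∈ [-20/477, 34/477)
j=8 picked index 8: u0 ∈ [-19/477, 1/9)
intersection: [0, 5/477)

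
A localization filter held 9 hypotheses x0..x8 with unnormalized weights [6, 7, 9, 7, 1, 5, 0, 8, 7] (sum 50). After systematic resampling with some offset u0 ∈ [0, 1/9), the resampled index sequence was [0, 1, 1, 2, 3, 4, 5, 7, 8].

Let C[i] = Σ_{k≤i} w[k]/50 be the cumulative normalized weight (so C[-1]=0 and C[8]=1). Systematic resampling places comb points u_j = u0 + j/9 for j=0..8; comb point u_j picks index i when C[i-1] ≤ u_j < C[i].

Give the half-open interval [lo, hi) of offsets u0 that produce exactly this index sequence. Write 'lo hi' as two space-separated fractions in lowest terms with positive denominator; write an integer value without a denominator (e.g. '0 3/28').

C = [3/25, 13/50, 11/25, 29/50, 3/5, 7/10, 7/10, 43/50, 1]
j=0 picked index 0: u0 ∈ [0, 3/25)
j=1 picked index 1: u0 ∈ [2/225, 67/450)
j=2 picked index 1: u0 ∈ [-23/225, 17/450)
j=3 picked index 2: u0 ∈ [-11/150, 8/75)
j=4 picked index 3: u0 ∈ [-1/225, 61/450)
j=5 picked index 4: u0 ∈ [11/450, 2/45)
j=6 picked index 5: u0 ∈ [-1/15, 1/30)
j=7 picked index 7: u0 ∈ [-7/90, 37/450)
j=8 picked index 8: u0 ∈ [-13/450, 1/9)
intersection: [11/450, 1/30)

11/450 1/30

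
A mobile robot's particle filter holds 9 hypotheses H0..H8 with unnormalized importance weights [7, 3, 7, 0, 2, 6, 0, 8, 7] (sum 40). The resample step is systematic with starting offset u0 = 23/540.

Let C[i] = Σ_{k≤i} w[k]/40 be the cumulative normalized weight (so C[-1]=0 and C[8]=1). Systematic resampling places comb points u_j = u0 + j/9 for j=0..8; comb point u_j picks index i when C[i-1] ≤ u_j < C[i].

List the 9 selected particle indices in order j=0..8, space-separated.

C = [7/40, 1/4, 17/40, 17/40, 19/40, 5/8, 5/8, 33/40, 1]
j=0: u_0=23/540 ∈ [0, 7/40) → index 0
j=1: u_1=83/540 ∈ [0, 7/40) → index 0
j=2: u_2=143/540 ∈ [1/4, 17/40) → index 2
j=3: u_3=203/540 ∈ [1/4, 17/40) → index 2
j=4: u_4=263/540 ∈ [19/40, 5/8) → index 5
j=5: u_5=323/540 ∈ [19/40, 5/8) → index 5
j=6: u_6=383/540 ∈ [5/8, 33/40) → index 7
j=7: u_7=443/540 ∈ [5/8, 33/40) → index 7
j=8: u_8=503/540 ∈ [33/40, 1) → index 8

0 0 2 2 5 5 7 7 8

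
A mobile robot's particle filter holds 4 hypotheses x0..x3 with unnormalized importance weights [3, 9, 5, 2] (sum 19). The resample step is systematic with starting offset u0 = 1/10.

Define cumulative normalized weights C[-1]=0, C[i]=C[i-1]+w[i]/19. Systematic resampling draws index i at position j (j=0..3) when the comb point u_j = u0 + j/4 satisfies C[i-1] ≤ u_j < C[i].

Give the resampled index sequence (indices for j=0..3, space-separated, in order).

0 1 1 2

C = [3/19, 12/19, 17/19, 1]
j=0: u_0=1/10 ∈ [0, 3/19) → index 0
j=1: u_1=7/20 ∈ [3/19, 12/19) → index 1
j=2: u_2=3/5 ∈ [3/19, 12/19) → index 1
j=3: u_3=17/20 ∈ [12/19, 17/19) → index 2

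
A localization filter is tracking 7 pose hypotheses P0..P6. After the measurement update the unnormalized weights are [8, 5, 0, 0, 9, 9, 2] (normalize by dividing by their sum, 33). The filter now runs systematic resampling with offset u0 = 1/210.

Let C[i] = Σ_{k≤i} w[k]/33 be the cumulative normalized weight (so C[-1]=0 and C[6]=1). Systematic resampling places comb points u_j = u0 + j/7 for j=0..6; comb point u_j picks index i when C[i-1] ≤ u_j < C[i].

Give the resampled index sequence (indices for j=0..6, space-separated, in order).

0 0 1 4 4 5 5

C = [8/33, 13/33, 13/33, 13/33, 2/3, 31/33, 1]
j=0: u_0=1/210 ∈ [0, 8/33) → index 0
j=1: u_1=31/210 ∈ [0, 8/33) → index 0
j=2: u_2=61/210 ∈ [8/33, 13/33) → index 1
j=3: u_3=13/30 ∈ [13/33, 2/3) → index 4
j=4: u_4=121/210 ∈ [13/33, 2/3) → index 4
j=5: u_5=151/210 ∈ [2/3, 31/33) → index 5
j=6: u_6=181/210 ∈ [2/3, 31/33) → index 5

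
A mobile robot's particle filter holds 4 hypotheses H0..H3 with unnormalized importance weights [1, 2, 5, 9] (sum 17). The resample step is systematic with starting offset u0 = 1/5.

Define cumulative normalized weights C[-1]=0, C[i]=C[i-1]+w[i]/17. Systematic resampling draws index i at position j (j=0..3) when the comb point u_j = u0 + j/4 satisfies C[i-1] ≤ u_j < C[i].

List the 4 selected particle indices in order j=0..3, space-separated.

2 2 3 3

C = [1/17, 3/17, 8/17, 1]
j=0: u_0=1/5 ∈ [3/17, 8/17) → index 2
j=1: u_1=9/20 ∈ [3/17, 8/17) → index 2
j=2: u_2=7/10 ∈ [8/17, 1) → index 3
j=3: u_3=19/20 ∈ [8/17, 1) → index 3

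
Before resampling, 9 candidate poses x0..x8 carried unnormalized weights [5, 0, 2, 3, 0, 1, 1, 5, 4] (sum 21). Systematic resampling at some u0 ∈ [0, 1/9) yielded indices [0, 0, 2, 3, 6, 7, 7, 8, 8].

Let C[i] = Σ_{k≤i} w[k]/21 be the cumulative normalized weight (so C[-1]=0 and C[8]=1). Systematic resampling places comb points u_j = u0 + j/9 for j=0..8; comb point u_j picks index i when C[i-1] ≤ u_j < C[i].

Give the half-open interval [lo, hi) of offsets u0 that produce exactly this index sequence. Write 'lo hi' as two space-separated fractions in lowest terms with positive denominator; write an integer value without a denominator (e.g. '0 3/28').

5/63 1/9

C = [5/21, 5/21, 1/3, 10/21, 10/21, 11/21, 4/7, 17/21, 1]
j=0 picked index 0: u0 ∈ [0, 5/21)
j=1 picked index 0: u0 ∈ [-1/9, 8/63)
j=2 picked index 2: u0 ∈ [1/63, 1/9)
j=3 picked index 3: u0 ∈ [0, 1/7)
j=4 picked index 6: u0 ∈ [5/63, 8/63)
j=5 picked index 7: u0 ∈ [1/63, 16/63)
j=6 picked index 7: u0 ∈ [-2/21, 1/7)
j=7 picked index 8: u0 ∈ [2/63, 2/9)
j=8 picked index 8: u0 ∈ [-5/63, 1/9)
intersection: [5/63, 1/9)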